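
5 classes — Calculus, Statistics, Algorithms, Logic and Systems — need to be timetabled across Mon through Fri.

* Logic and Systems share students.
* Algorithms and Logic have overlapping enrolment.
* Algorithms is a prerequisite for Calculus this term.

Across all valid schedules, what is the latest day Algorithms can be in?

Downstream work caps Algorithms at Thu.
Algorithms at Thu is achievable: Calculus=Fri; Logic=Mon; Statistics=Mon; Algorithms=Thu; Systems=Tue.

Thu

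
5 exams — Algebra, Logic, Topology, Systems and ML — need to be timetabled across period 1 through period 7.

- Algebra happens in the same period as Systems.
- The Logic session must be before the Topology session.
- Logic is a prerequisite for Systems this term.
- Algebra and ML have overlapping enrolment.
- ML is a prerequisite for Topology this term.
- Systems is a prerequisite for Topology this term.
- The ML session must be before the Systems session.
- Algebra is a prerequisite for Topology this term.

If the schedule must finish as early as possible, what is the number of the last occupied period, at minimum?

The precedence chain requires at least 3 distinct periods.
3 works (last occupied period: period 3): for example Topology in period 3; Algebra in period 2; Logic in period 1; ML in period 1; Systems in period 2.

3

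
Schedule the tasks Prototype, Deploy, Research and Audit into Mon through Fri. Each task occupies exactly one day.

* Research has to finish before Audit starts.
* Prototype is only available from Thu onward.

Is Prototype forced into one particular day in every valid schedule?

No

Prototype can be Thu (e.g. Research=Mon; Audit=Tue; Deploy=Mon; Prototype=Thu) or Fri (e.g. Research in Mon, Audit in Tue, Deploy in Mon, Prototype in Fri).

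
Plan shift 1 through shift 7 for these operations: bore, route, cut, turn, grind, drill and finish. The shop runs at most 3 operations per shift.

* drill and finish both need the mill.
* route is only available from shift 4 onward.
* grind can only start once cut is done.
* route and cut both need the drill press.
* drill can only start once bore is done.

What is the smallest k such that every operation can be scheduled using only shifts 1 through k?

The precedence chain requires at least 2 distinct shifts.
With at most 3 per shift and 7 operations, at least 3 shifts are needed.
route can't be placed before shift 4, so the schedule must run through at least shift 4.
4 works (last occupied shift: shift 4): for example cut -> shift 1; finish -> shift 3; bore -> shift 1; route -> shift 4; turn -> shift 1; grind -> shift 2; drill -> shift 2.

4 shifts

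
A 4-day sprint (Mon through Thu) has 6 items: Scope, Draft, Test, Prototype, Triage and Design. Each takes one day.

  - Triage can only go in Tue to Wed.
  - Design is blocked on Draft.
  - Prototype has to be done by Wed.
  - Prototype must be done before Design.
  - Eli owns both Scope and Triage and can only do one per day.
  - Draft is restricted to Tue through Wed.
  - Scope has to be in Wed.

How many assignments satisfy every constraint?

32

Splitting on Draft: it can be Tue (20), Wed (12). Listing each branch's schedules as (Scope, Test, Prototype, Triage, Design):
Draft=Tue: (Wed,Mon,Mon,Tue,Wed) (Wed,Mon,Mon,Tue,Thu) (Wed,Mon,Tue,Tue,Wed) (Wed,Mon,Tue,Tue,Thu) (Wed,Mon,Wed,Tue,Thu) (Wed,Tue,Mon,Tue,Wed) (Wed,Tue,Mon,Tue,Thu) (Wed,Tue,Tue,Tue,Wed) (Wed,Tue,Tue,Tue,Thu) (Wed,Tue,Wed,Tue,Thu) (Wed,Wed,Mon,Tue,Wed) (Wed,Wed,Mon,Tue,Thu) (Wed,Wed,Tue,Tue,Wed) (Wed,Wed,Tue,Tue,Thu) (Wed,Wed,Wed,Tue,Thu) (Wed,Thu,Mon,Tue,Wed) (Wed,Thu,Mon,Tue,Thu) (Wed,Thu,Tue,Tue,Wed) (Wed,Thu,Tue,Tue,Thu) (Wed,Thu,Wed,Tue,Thu) — 20.
Draft=Wed: (Wed,Mon,Mon,Tue,Thu) (Wed,Mon,Tue,Tue,Thu) (Wed,Mon,Wed,Tue,Thu) (Wed,Tue,Mon,Tue,Thu) (Wed,Tue,Tue,Tue,Thu) (Wed,Tue,Wed,Tue,Thu) (Wed,Wed,Mon,Tue,Thu) (Wed,Wed,Tue,Tue,Thu) (Wed,Wed,Wed,Tue,Thu) (Wed,Thu,Mon,Tue,Thu) (Wed,Thu,Tue,Tue,Thu) (Wed,Thu,Wed,Tue,Thu) — 12.
Summing: 20 + 12 = 32.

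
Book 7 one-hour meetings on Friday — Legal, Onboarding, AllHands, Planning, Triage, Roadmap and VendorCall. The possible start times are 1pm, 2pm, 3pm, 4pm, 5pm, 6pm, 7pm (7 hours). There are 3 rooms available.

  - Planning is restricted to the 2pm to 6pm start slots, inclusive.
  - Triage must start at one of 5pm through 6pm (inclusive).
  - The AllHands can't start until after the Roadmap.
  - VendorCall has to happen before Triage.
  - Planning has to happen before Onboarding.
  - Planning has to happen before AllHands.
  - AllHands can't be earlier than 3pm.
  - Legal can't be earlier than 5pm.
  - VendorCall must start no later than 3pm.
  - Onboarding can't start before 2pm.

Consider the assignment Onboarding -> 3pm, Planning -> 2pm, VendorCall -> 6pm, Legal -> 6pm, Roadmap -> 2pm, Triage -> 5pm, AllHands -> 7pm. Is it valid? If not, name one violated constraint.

No. VendorCall must start no later than 3pm is not satisfied.

Planning is restricted to the 2pm to 6pm start slots, inclusive — holds.
The AllHands can't start until after the Roadmap — holds.
Planning has to happen before AllHands — holds.
There are 3 rooms available — holds.
Triage must start at one of 5pm through 6pm (inclusive) — holds.
Legal can't be earlier than 5pm — holds.
AllHands can't be earlier than 3pm — holds.
VendorCall has to happen before Triage — violated.
Onboarding can't start before 2pm — holds.
Planning has to happen before Onboarding — holds.
VendorCall must start no later than 3pm — violated.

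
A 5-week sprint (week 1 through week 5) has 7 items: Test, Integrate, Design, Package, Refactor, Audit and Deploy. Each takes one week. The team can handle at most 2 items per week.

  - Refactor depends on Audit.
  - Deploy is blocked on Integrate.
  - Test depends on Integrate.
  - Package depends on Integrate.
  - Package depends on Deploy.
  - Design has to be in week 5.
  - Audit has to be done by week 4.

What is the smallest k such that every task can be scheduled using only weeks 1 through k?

5 weeks

The precedence chain requires at least 3 distinct weeks.
With at most 2 per week and 7 tasks, at least 4 weeks are needed.
Design can't be placed before week 5, so the schedule must run through at least week 5.
5 works (last occupied week: week 5): for example Design -> week 5, Deploy -> week 2, Audit -> week 1, Refactor -> week 3, Package -> week 3, Integrate -> week 1, Test -> week 2.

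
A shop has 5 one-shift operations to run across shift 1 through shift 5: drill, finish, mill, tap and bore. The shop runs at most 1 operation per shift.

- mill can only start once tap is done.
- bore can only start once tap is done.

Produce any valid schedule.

tap=shift 1; mill=shift 2; finish=shift 5; drill=shift 4; bore=shift 3

Checking: tap(shift 1) before mill(shift 2); tap(shift 1) before bore(shift 3); max 1 per shift (cap 1).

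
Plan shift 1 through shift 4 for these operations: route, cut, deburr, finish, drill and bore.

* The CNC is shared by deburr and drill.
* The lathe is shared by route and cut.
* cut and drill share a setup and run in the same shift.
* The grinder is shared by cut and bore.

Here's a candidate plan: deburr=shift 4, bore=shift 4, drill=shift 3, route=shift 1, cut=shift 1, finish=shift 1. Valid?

The grinder is shared by cut and bore — holds.
The lathe is shared by route and cut — violated.
The CNC is shared by deburr and drill — holds.
cut and drill share a setup and run in the same shift — violated.

No. The lathe is shared by route and cut is not satisfied.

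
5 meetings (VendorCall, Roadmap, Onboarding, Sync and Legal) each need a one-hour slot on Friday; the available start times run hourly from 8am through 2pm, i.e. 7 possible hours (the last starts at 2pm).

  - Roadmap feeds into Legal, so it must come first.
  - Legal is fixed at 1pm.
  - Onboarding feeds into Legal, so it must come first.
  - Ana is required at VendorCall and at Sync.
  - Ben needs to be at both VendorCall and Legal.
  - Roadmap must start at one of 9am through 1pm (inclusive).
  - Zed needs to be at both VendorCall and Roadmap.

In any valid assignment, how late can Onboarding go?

Downstream work caps Onboarding at 12pm.
Onboarding at 12pm is achievable: Legal=1pm, Onboarding=12pm, Sync=9am, VendorCall=8am, Roadmap=9am.

12pm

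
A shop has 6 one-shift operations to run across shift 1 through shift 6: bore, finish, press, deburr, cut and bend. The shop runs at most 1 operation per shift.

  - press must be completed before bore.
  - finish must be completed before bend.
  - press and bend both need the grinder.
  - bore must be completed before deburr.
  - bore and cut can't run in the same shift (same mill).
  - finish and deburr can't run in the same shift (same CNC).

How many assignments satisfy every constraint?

Splitting on bore: it can be shift 2 (12), shift 3 (18), shift 4 (18), shift 5 (12). Listing each branch's schedules as (finish, press, deburr, cut, bend) by shift number:
bore=shift 2: (3,1,4,5,6) (3,1,4,6,5) (3,1,5,4,6) (3,1,5,6,4) (3,1,6,4,5) (3,1,6,5,4) (4,1,3,5,6) (4,1,3,6,5) (4,1,5,3,6) (4,1,6,3,5) (5,1,3,4,6) (5,1,4,3,6) — 12.
bore=shift 3: (1,2,4,5,6) (1,2,4,6,5) (1,2,5,4,6) (1,2,5,6,4) (1,2,6,4,5) (1,2,6,5,4) (2,1,4,5,6) (2,1,4,6,5) (2,1,5,4,6) (2,1,5,6,4) (2,1,6,4,5) (2,1,6,5,4) (4,1,5,2,6) (4,1,6,2,5) (4,2,5,1,6) (4,2,6,1,5) (5,1,4,2,6) (5,2,4,1,6) — 18.
bore=shift 4: (1,2,5,3,6) (1,2,5,6,3) (1,2,6,3,5) (1,2,6,5,3) (1,3,5,2,6) (1,3,5,6,2) (1,3,6,2,5) (1,3,6,5,2) (2,1,5,3,6) (2,1,5,6,3) (2,1,6,3,5) (2,1,6,5,3) (2,3,5,1,6) (2,3,6,1,5) (3,1,5,2,6) (3,1,6,2,5) (3,2,5,1,6) (3,2,6,1,5) — 18.
bore=shift 5: (1,2,6,3,4) (1,2,6,4,3) (1,3,6,2,4) (1,3,6,4,2) (1,4,6,2,3) (1,4,6,3,2) (2,1,6,3,4) (2,1,6,4,3) (2,3,6,1,4) (2,4,6,1,3) (3,1,6,2,4) (3,2,6,1,4) — 12.
Summing: 12 + 18 + 18 + 12 = 60.

60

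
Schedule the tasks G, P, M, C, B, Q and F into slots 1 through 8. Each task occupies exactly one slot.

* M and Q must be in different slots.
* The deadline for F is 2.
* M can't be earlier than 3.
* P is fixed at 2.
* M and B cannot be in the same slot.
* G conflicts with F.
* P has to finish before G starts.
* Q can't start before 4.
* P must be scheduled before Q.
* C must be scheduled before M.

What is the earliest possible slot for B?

1

B at 1 is achievable: F=1; M=3; C=1; B=1; P=2; G=3; Q=4.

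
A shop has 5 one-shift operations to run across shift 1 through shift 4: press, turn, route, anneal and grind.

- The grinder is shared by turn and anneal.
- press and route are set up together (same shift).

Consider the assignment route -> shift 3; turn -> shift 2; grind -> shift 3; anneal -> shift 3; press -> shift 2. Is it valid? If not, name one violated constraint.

No. press and route are set up together (same shift) is not satisfied.

press and route are set up together (same shift) — violated.
The grinder is shared by turn and anneal — holds.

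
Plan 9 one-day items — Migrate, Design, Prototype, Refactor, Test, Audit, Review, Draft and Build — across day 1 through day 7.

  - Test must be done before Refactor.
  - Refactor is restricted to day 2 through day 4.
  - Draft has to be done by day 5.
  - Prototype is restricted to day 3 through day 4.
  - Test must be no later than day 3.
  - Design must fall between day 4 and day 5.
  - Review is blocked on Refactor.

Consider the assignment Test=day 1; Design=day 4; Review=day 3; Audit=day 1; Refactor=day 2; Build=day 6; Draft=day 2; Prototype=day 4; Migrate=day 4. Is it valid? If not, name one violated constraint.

Test must be no later than day 3 — holds.
Design must fall between day 4 and day 5 — holds.
Review is blocked on Refactor — holds.
Test must be done before Refactor — holds.
Draft has to be done by day 5 — holds.
Refactor is restricted to day 2 through day 4 — holds.
Prototype is restricted to day 3 through day 4 — holds.

Yes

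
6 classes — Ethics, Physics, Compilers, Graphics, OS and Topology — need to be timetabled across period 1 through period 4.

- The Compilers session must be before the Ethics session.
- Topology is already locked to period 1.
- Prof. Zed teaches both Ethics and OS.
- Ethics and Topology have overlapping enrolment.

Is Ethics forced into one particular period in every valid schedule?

Ethics can be period 2 (e.g. Physics=period 1; Topology=period 1; Graphics=period 1; OS=period 1; Ethics=period 2; Compilers=period 1) or period 3 (e.g. Compilers=period 1, Graphics=period 1, Ethics=period 3, Physics=period 1, OS=period 1, Topology=period 1).

No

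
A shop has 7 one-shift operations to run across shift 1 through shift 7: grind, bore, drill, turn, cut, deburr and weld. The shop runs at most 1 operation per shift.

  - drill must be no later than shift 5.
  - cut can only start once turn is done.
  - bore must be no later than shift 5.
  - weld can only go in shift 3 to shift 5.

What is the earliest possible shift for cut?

Precedence pushes cut to at least shift 2.
cut at shift 2 is achievable: grind in shift 6, weld in shift 3, bore in shift 4, deburr in shift 7, drill in shift 5, cut in shift 2, turn in shift 1.

shift 2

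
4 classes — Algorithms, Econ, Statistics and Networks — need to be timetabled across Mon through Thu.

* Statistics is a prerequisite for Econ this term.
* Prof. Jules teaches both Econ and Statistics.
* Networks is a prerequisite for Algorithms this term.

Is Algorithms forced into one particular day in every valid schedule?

No

Algorithms can be Tue (e.g. Algorithms -> Tue; Econ -> Tue; Statistics -> Mon; Networks -> Mon) or Wed (e.g. Econ=Tue, Networks=Mon, Algorithms=Wed, Statistics=Mon).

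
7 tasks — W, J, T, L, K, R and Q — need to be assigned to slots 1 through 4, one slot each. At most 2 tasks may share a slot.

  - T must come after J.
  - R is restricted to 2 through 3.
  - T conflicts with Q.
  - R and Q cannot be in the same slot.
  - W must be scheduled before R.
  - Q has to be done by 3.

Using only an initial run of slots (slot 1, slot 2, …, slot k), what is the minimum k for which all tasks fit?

The precedence chain requires at least 2 distinct slots.
With at most 2 per slot and 7 tasks, at least 4 slots are needed.
4 works (last occupied slot: 4): for example J=2, W=1, L=3, R=2, T=3, Q=1, K=4.

4 slots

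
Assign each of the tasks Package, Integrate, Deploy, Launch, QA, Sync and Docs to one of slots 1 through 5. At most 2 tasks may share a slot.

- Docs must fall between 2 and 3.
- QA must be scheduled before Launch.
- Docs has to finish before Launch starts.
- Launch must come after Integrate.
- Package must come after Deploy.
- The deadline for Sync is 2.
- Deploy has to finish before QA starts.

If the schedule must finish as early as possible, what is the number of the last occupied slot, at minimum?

The precedence chain requires at least 3 distinct slots.
With at most 2 per slot and 7 tasks, at least 4 slots are needed.
4 works (last occupied slot: 4): for example Deploy=1, Sync=1, Launch=4, Integrate=3, QA=2, Docs=2, Package=3.

4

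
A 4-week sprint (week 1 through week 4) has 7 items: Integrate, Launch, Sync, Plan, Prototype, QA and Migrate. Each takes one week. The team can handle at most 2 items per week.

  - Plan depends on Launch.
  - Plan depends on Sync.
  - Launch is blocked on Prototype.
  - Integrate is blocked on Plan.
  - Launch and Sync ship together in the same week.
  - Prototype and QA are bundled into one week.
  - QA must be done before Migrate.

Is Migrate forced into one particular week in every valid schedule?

No

Migrate can be week 3 (e.g. Launch -> week 2; Plan -> week 3; Sync -> week 2; Migrate -> week 3; Prototype -> week 1; Integrate -> week 4; QA -> week 1) or week 4 (e.g. QA in week 1, Sync in week 2, Prototype in week 1, Launch in week 2, Integrate in week 4, Migrate in week 4, Plan in week 3).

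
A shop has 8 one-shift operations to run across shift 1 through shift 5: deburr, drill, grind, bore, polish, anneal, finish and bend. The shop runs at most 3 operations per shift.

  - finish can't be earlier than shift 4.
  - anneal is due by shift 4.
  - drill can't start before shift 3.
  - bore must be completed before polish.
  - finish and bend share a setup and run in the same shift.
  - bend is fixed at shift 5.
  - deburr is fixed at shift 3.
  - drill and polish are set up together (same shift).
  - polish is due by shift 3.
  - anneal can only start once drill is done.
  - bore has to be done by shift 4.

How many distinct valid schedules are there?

8

Splitting on grind: it can be shift 1 (2), shift 2 (2), shift 4 (2), shift 5 (2). Listing each branch's schedules as (deburr, drill, bore, polish, anneal, finish, bend) by shift number:
grind=shift 1: (3,3,1,3,4,5,5) (3,3,2,3,4,5,5) — 2.
grind=shift 2: (3,3,1,3,4,5,5) (3,3,2,3,4,5,5) — 2.
grind=shift 4: (3,3,1,3,4,5,5) (3,3,2,3,4,5,5) — 2.
grind=shift 5: (3,3,1,3,4,5,5) (3,3,2,3,4,5,5) — 2.
Summing: 2 + 2 + 2 + 2 = 8.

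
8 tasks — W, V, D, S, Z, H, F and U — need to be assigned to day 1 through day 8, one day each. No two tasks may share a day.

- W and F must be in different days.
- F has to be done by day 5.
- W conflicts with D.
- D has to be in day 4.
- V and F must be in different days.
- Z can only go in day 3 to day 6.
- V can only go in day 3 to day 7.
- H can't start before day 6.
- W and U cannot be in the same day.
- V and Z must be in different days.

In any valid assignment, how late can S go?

day 8

S at day 8 is achievable: S in day 8; U in day 7; H in day 6; D in day 4; V in day 5; W in day 2; F in day 1; Z in day 3.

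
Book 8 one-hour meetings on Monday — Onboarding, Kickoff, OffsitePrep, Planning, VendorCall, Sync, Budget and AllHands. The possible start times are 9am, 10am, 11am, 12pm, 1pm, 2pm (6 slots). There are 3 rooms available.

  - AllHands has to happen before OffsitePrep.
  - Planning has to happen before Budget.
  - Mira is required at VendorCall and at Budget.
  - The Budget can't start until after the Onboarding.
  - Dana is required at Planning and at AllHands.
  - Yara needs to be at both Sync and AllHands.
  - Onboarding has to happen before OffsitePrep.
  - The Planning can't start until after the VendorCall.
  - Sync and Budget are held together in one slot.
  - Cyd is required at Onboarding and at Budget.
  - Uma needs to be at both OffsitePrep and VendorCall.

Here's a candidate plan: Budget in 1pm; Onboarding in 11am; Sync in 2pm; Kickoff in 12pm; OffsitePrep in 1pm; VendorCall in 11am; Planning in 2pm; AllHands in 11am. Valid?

Uma needs to be at both OffsitePrep and VendorCall — holds.
Yara needs to be at both Sync and AllHands — holds.
AllHands has to happen before OffsitePrep — holds.
There are 3 rooms available — holds.
Onboarding has to happen before OffsitePrep — holds.
Sync and Budget are held together in one slot — violated.
The Planning can't start until after the VendorCall — holds.
Cyd is required at Onboarding and at Budget — holds.
Dana is required at Planning and at AllHands — holds.
Planning has to happen before Budget — violated.
Mira is required at VendorCall and at Budget — holds.
The Budget can't start until after the Onboarding — holds.

No. Planning has to happen before Budget is not satisfied.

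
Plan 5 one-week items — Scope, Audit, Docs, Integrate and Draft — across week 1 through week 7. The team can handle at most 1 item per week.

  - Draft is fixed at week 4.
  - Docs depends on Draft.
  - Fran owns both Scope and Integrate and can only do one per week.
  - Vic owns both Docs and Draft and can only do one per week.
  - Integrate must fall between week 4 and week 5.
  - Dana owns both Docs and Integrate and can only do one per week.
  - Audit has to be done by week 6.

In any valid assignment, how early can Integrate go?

Integrate is available from week 4; Integrate's own window allows nothing later than week 5.
Integrate at week 5 is achievable: Integrate=week 5; Docs=week 6; Scope=week 2; Audit=week 1; Draft=week 4.
Nothing earlier works — the conflict and capacity constraints rule out every week before week 5.

week 5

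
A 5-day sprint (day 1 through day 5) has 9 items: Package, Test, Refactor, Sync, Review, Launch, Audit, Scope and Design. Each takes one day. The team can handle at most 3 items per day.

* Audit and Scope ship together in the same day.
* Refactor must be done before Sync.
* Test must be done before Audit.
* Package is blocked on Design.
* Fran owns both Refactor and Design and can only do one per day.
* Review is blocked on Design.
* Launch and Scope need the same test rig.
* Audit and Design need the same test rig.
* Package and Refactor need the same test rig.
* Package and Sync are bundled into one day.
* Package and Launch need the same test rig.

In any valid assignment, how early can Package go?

Precedence pushes Package to at least day 2.
Package at day 3 is achievable: Refactor -> day 2; Review -> day 2; Test -> day 1; Package -> day 3; Sync -> day 3; Design -> day 1; Scope -> day 4; Launch -> day 1; Audit -> day 4.
Nothing earlier works — the conflict and capacity constraints rule out every day before day 3.

day 3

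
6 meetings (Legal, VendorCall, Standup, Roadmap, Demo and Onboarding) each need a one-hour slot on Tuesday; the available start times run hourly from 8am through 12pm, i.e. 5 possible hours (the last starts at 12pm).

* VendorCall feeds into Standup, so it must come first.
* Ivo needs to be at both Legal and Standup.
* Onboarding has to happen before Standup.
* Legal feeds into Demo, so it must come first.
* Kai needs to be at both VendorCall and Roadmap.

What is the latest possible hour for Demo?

12pm

Precedence pushes Demo to at least 9am.
Demo at 12pm is achievable: Standup in 9am; VendorCall in 8am; Legal in 8am; Roadmap in 9am; Demo in 12pm; Onboarding in 8am.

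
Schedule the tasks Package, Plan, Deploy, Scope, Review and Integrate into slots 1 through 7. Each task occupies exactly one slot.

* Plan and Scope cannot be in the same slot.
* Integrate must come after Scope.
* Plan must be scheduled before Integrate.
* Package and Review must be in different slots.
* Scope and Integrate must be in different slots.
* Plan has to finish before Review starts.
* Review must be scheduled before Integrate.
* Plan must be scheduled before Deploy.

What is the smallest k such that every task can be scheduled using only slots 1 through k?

3

The precedence chain requires at least 3 distinct slots.
3 works (last occupied slot: 3): for example Deploy=2; Package=1; Integrate=3; Plan=1; Scope=2; Review=2.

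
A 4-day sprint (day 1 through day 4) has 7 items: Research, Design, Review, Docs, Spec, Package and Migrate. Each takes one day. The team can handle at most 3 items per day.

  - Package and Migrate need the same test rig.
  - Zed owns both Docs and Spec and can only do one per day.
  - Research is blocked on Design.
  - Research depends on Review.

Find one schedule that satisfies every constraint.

Spec in day 2; Package in day 2; Review in day 1; Migrate in day 3; Research in day 2; Docs in day 1; Design in day 1

Checking: Review(day 1) before Research(day 2); Design(day 1) before Research(day 2); Package(day 2) != Migrate(day 3); Docs(day 1) != Spec(day 2); max 3 per day (cap 3).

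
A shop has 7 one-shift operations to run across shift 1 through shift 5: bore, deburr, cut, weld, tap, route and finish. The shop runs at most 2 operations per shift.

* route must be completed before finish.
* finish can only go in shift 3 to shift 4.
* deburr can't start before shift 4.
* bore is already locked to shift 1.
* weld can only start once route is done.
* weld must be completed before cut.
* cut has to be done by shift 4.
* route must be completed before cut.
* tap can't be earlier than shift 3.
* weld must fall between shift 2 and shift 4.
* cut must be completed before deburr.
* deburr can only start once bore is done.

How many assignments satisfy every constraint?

Splitting on deburr: it can be shift 4 (4), shift 5 (18). Listing each branch's schedules as (bore, cut, weld, tap, route, finish) by shift number:
deburr=shift 4: (1,3,2,3,1,4) (1,3,2,4,1,3) (1,3,2,5,1,3) (1,3,2,5,1,4) — 4.
deburr=shift 5: (1,3,2,3,1,4) (1,3,2,4,1,3) (1,3,2,4,1,4) (1,3,2,5,1,3) (1,3,2,5,1,4) (1,4,2,3,1,3) (1,4,2,3,1,4) (1,4,2,4,1,3) (1,4,2,5,1,3) (1,4,2,5,1,4) (1,4,3,3,1,4) (1,4,3,3,2,4) (1,4,3,4,1,3) (1,4,3,4,2,3) (1,4,3,5,1,3) (1,4,3,5,1,4) (1,4,3,5,2,3) (1,4,3,5,2,4) — 18.
Summing: 4 + 18 = 22.

22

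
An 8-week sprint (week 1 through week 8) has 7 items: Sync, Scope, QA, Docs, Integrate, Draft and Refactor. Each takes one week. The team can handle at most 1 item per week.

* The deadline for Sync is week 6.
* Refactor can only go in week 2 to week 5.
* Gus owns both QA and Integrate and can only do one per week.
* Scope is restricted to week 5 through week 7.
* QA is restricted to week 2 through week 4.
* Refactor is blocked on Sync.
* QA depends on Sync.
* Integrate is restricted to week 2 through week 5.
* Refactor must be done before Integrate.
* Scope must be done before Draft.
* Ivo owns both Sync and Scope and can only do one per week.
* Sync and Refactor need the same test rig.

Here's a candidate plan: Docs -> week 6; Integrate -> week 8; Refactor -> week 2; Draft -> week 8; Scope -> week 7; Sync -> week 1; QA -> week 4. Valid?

Refactor is blocked on Sync — holds.
Sync and Refactor need the same test rig — holds.
Ivo owns both Sync and Scope and can only do one per week — holds.
Scope is restricted to week 5 through week 7 — holds.
QA depends on Sync — holds.
The team can handle at most 1 item per week — violated.
Gus owns both QA and Integrate and can only do one per week — holds.
Integrate is restricted to week 2 through week 5 — violated.
Refactor must be done before Integrate — holds.
Refactor can only go in week 2 to week 5 — holds.
QA is restricted to week 2 through week 4 — holds.
Scope must be done before Draft — holds.
The deadline for Sync is week 6 — holds.

No. Integrate is restricted to week 2 through week 5 is not satisfied.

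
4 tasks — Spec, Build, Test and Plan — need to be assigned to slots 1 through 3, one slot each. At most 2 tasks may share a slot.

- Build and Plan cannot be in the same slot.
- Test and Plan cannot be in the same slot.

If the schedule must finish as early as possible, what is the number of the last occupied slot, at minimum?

With at most 2 per slot and 4 tasks, at least 2 slots are needed.
2 works (last occupied slot: 2): for example Test in 2; Build in 2; Spec in 1; Plan in 1.

slot 2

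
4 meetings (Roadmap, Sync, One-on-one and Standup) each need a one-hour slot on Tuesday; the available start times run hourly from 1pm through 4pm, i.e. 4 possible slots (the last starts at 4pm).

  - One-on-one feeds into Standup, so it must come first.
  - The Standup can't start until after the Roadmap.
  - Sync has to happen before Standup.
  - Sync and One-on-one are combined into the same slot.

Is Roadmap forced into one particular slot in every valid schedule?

Roadmap can be 1pm (e.g. Sync in 1pm, Standup in 2pm, Roadmap in 1pm, One-on-one in 1pm) or 2pm (e.g. Roadmap -> 2pm; One-on-one -> 1pm; Standup -> 3pm; Sync -> 1pm).

No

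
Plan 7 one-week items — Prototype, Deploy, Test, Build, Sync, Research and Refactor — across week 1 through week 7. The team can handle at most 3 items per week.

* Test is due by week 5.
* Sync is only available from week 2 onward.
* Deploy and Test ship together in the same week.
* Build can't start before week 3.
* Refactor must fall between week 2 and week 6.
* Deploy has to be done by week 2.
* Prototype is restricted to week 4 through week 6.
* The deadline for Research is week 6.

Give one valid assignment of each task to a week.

Sync in week 2, Deploy in week 1, Build in week 3, Test in week 1, Refactor in week 2, Research in week 1, Prototype in week 4

Checking: Deploy = Test = week 1; Sync=week 2 in [week 2,week 7]; Deploy=week 1 in [week 1,week 2]; Build=week 3 in [week 3,week 7]; Refactor=week 2 in [week 2,week 6]; Test=week 1 in [week 1,week 5]; Prototype=week 4 in [week 4,week 6]; Research=week 1 in [week 1,week 6]; max 3 per week (cap 3).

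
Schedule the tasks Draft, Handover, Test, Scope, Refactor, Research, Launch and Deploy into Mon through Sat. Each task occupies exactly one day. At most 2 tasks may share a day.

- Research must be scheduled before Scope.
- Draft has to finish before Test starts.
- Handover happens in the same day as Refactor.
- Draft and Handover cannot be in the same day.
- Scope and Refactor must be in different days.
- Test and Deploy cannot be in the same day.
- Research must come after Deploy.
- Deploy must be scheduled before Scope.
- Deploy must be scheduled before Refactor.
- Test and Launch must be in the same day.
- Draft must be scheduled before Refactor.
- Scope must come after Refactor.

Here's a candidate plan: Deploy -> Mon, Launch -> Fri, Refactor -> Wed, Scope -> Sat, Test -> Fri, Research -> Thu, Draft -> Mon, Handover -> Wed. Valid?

Scope and Refactor must be in different days — holds.
Research must be scheduled before Scope — holds.
Draft has to finish before Test starts — holds.
Handover happens in the same day as Refactor — holds.
Deploy must be scheduled before Refactor — holds.
Draft must be scheduled before Refactor — holds.
Scope must come after Refactor — holds.
Test and Deploy cannot be in the same day — holds.
Deploy must be scheduled before Scope — holds.
Draft and Handover cannot be in the same day — holds.
At most 2 tasks may share a day — holds.
Research must come after Deploy — holds.
Test and Launch must be in the same day — holds.

Yes, all constraints hold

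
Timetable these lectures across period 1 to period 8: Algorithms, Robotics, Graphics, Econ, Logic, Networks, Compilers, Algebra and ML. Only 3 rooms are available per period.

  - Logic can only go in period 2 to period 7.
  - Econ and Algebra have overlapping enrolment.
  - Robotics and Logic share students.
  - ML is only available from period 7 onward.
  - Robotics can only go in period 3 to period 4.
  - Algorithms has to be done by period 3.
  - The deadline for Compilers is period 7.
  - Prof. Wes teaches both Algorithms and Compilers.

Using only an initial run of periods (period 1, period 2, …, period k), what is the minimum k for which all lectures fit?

7 periods

With at most 3 per period and 9 lectures, at least 3 periods are needed.
ML can't be placed before period 7, so the schedule must run through at least period 7.
7 works (last occupied period: period 7): for example Algebra in period 3, Compilers in period 2, Graphics in period 1, Logic in period 2, Networks in period 2, ML in period 7, Algorithms in period 1, Econ in period 1, Robotics in period 3.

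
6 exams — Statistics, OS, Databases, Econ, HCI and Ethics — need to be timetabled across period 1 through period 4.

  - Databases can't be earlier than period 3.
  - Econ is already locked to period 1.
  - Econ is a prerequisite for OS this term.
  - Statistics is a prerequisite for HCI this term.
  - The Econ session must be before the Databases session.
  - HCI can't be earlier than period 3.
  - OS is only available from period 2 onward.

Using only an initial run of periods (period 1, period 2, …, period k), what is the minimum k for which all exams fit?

3

The precedence chain requires at least 2 distinct periods.
Databases can't be placed before period 3, so the schedule must run through at least period 3.
3 works (last occupied period: period 3): for example OS -> period 2, Statistics -> period 1, Ethics -> period 1, Databases -> period 3, HCI -> period 3, Econ -> period 1.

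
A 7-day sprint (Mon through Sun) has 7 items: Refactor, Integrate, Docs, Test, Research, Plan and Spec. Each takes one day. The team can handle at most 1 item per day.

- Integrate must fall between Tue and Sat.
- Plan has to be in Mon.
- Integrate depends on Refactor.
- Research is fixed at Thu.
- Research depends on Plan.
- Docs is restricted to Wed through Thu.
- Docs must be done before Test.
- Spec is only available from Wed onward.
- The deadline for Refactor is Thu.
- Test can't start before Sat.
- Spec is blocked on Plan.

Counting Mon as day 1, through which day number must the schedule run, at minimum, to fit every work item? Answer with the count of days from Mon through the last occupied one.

The precedence chain requires at least 2 distinct days.
With at most 1 per day and 7 work items, at least 7 days are needed.
Test can't be placed before Sat — that is day 6 counting from Mon — so the schedule must run through at least 6 days.
7 works (last occupied day: Sun): for example Docs -> Wed, Test -> Sat, Spec -> Sun, Plan -> Mon, Refactor -> Tue, Research -> Thu, Integrate -> Fri.

7 days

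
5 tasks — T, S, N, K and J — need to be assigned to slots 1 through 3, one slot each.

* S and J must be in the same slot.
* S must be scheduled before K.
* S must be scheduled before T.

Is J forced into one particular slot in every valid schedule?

No

J can be 1 (e.g. N=1, T=2, K=2, J=1, S=1) or 2 (e.g. K in 3; S in 2; T in 3; N in 1; J in 2).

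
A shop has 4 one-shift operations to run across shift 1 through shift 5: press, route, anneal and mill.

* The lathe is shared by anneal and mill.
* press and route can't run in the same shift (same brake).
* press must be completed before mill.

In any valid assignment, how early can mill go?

shift 2

Precedence pushes mill to at least shift 2.
mill at shift 2 is achievable: press -> shift 1, route -> shift 2, mill -> shift 2, anneal -> shift 1.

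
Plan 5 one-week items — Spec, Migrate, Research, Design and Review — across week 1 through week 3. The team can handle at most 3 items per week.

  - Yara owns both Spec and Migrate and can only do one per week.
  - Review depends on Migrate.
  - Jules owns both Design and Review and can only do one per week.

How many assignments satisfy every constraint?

Splitting on Spec: it can be week 1 (6), week 2 (12), week 3 (18). Listing each branch's schedules as (Migrate, Research, Design, Review) by week number:
Spec=week 1: (2,1,1,3) (2,1,2,3) (2,2,1,3) (2,2,2,3) (2,3,1,3) (2,3,2,3) — 6.
Spec=week 2: (1,1,1,2) (1,1,1,3) (1,1,2,3) (1,1,3,2) (1,2,1,2) (1,2,1,3) (1,2,2,3) (1,2,3,2) (1,3,1,2) (1,3,1,3) (1,3,2,3) (1,3,3,2) — 12.
Spec=week 3: (1,1,1,2) (1,1,1,3) (1,1,2,3) (1,1,3,2) (1,2,1,2) (1,2,1,3) (1,2,2,3) (1,2,3,2) (1,3,1,2) (1,3,1,3) (1,3,2,3) (1,3,3,2) (2,1,1,3) (2,1,2,3) (2,2,1,3) (2,2,2,3) (2,3,1,3) (2,3,2,3) — 18.
Summing: 6 + 12 + 18 = 36.

36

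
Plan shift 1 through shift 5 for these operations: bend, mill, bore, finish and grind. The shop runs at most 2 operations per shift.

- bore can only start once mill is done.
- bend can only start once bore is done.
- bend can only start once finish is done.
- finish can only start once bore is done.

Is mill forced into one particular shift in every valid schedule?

mill can be shift 1 (e.g. finish -> shift 3, bend -> shift 4, grind -> shift 1, bore -> shift 2, mill -> shift 1) or shift 2 (e.g. bend=shift 5, mill=shift 2, finish=shift 4, bore=shift 3, grind=shift 1).

No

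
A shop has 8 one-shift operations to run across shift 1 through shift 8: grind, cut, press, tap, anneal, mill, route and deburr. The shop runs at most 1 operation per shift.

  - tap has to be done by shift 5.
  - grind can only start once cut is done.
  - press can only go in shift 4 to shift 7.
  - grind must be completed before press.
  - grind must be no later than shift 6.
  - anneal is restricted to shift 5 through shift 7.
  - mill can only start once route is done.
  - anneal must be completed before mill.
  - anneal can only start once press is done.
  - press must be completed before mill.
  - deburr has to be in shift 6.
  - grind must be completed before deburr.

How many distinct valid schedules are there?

Splitting on grind: it can be shift 2 (5), shift 3 (10), shift 4 (6). Listing each branch's schedules as (cut, press, tap, anneal, mill, route, deburr) by shift number:
grind=shift 2: (1,4,3,5,8,7,6) (1,4,3,7,8,5,6) (1,4,5,7,8,3,6) (1,5,3,7,8,4,6) (1,5,4,7,8,3,6) — 5.
grind=shift 3: (1,4,2,5,8,7,6) (1,4,2,7,8,5,6) (1,4,5,7,8,2,6) (1,5,2,7,8,4,6) (1,5,4,7,8,2,6) (2,4,1,5,8,7,6) (2,4,1,7,8,5,6) (2,4,5,7,8,1,6) (2,5,1,7,8,4,6) (2,5,4,7,8,1,6) — 10.
grind=shift 4: (1,5,2,7,8,3,6) (1,5,3,7,8,2,6) (2,5,1,7,8,3,6) (2,5,3,7,8,1,6) (3,5,1,7,8,2,6) (3,5,2,7,8,1,6) — 6.
Summing: 5 + 10 + 6 = 21.

21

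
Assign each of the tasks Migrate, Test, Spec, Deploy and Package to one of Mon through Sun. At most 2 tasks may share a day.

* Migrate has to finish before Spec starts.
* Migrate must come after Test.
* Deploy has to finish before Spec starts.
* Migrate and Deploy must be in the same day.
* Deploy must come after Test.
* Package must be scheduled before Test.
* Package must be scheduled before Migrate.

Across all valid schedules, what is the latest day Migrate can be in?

Sat

Precedence pushes Migrate to at least Wed; downstream work caps Migrate at Sat.
Migrate at Sat is achievable: Test=Tue; Spec=Sun; Package=Mon; Migrate=Sat; Deploy=Sat.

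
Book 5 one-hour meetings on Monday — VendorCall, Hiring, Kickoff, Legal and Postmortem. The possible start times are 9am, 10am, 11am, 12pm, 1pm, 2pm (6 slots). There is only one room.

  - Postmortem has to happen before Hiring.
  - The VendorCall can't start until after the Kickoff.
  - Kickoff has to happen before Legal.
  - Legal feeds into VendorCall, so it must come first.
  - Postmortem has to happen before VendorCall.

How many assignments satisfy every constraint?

54

Splitting on VendorCall: it can be 12pm (6), 1pm (18), 2pm (30). Listing each branch's schedules as (Hiring, Kickoff, Legal, Postmortem):
VendorCall=12pm: (1pm,9am,10am,11am) (1pm,9am,11am,10am) (1pm,10am,11am,9am) (2pm,9am,10am,11am) (2pm,9am,11am,10am) (2pm,10am,11am,9am) — 6.
VendorCall=1pm: (10am,11am,12pm,9am) (11am,9am,12pm,10am) (11am,10am,12pm,9am) (12pm,9am,10am,11am) (12pm,9am,11am,10am) (12pm,10am,11am,9am) (2pm,9am,10am,11am) (2pm,9am,10am,12pm) (2pm,9am,11am,10am) (2pm,9am,11am,12pm) (2pm,9am,12pm,10am) (2pm,9am,12pm,11am) (2pm,10am,11am,9am) (2pm,10am,11am,12pm) (2pm,10am,12pm,9am) (2pm,10am,12pm,11am) (2pm,11am,12pm,9am) (2pm,11am,12pm,10am) — 18.
VendorCall=2pm: (10am,11am,12pm,9am) (10am,11am,1pm,9am) (10am,12pm,1pm,9am) (11am,9am,12pm,10am) (11am,9am,1pm,10am) (11am,10am,12pm,9am) (11am,10am,1pm,9am) (11am,12pm,1pm,9am) (11am,12pm,1pm,10am) (12pm,9am,10am,11am) (12pm,9am,11am,10am) (12pm,9am,1pm,10am) (12pm,9am,1pm,11am) (12pm,10am,11am,9am) (12pm,10am,1pm,9am) (12pm,10am,1pm,11am) (12pm,11am,1pm,9am) (12pm,11am,1pm,10am) (1pm,9am,10am,11am) (1pm,9am,10am,12pm) (1pm,9am,11am,10am) (1pm,9am,11am,12pm) (1pm,9am,12pm,10am) (1pm,9am,12pm,11am) (1pm,10am,11am,9am) (1pm,10am,11am,12pm) (1pm,10am,12pm,9am) (1pm,10am,12pm,11am) (1pm,11am,12pm,9am) (1pm,11am,12pm,10am) — 30.
Summing: 6 + 18 + 30 = 54.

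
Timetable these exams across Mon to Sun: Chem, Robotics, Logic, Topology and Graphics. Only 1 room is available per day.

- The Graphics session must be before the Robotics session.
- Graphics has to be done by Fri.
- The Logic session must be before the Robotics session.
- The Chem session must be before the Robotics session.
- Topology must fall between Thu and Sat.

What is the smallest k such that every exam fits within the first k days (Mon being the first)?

5

The precedence chain requires at least 2 distinct days.
With at most 1 per day and 5 exams, at least 5 days are needed.
Topology can't be placed before Thu — that is day 4 counting from Mon — so the schedule must run through at least 4 days.
5 works (last occupied day: Fri): for example Topology -> Thu; Chem -> Mon; Robotics -> Fri; Graphics -> Wed; Logic -> Tue.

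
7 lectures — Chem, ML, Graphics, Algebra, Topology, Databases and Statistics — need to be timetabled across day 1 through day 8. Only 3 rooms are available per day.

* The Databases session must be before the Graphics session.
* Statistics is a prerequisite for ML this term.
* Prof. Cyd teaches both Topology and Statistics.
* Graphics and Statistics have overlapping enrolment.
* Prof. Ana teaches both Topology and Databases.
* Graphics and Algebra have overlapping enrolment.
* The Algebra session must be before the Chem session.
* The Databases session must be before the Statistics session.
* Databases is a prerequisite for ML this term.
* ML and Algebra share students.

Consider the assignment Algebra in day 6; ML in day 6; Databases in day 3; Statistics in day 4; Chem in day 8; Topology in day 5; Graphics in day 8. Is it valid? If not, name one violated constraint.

Only 3 rooms are available per day — holds.
The Databases session must be before the Graphics session — holds.
Databases is a prerequisite for ML this term — holds.
Graphics and Algebra have overlapping enrolment — holds.
Statistics is a prerequisite for ML this term — holds.
Prof. Ana teaches both Topology and Databases — holds.
Graphics and Statistics have overlapping enrolment — holds.
Prof. Cyd teaches both Topology and Statistics — holds.
ML and Algebra share students — violated.
The Algebra session must be before the Chem session — holds.
The Databases session must be before the Statistics session — holds.

No — it violates: ML and Algebra share students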